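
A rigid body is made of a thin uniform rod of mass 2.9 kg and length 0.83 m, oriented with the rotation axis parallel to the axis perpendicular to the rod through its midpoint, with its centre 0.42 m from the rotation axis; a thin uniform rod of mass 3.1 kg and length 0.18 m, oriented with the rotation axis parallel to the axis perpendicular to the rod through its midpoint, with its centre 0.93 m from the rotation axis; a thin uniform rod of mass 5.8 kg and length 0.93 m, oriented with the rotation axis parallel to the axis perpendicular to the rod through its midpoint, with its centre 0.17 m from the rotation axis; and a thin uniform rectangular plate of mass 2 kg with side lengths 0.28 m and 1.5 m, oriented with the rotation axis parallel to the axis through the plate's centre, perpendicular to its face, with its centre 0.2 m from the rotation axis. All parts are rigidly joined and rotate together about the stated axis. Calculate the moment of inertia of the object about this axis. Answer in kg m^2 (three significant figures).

Thin rod: I_cm = (1/12)ML² = (1/12)(2.9)(0.83)² = 0.16648 kg m^2; centre at d = 0.42 m, so the parallel axis theorem gives I = 0.16648 + (2.9)(0.42)² = 0.67804 kg m^2.
Thin rod: I_cm = (1/12)ML² = (1/12)(3.1)(0.18)² = 0.00837 kg m^2; centre at d = 0.93 m, so the parallel axis theorem gives I = 0.00837 + (3.1)(0.93)² = 2.6896 kg m^2.
Thin rod: I_cm = (1/12)ML² = (1/12)(5.8)(0.93)² = 0.41803 kg m^2; centre at d = 0.17 m, so the parallel axis theorem gives I = 0.41803 + (5.8)(0.17)² = 0.58566 kg m^2.
Rectangular plate: I_cm = (1/12)M(a²+b²) = (1/12)(2)[(0.28)² + (1.5)²] = 0.38807 kg m^2; centre at d = 0.2 m, so the parallel axis theorem gives I = 0.38807 + (2)(0.2)² = 0.46807 kg m^2.
Total I = 0.67804 + 2.6896 + 0.58566 + 0.46807 = 4.4213 kg m^2.

4.42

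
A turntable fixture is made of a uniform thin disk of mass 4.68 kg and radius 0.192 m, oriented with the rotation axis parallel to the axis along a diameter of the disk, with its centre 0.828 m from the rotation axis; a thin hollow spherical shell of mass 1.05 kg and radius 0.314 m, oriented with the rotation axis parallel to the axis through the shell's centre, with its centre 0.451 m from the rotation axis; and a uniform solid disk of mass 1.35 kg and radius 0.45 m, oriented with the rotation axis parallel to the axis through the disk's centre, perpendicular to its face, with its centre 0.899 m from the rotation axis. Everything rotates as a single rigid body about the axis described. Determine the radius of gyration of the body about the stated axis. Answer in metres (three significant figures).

0.820

Thin disk: I_cm = (1/4)MR² = (1/4)(4.68)(0.192)² = 0.043131 kg m²; centre at d = 0.828 m, so I = I_cm + Md² gives I = 0.043131 + (4.68)(0.828)² = 3.2517 kg m².
Spherical shell: I_cm = (2/3)MR² = (2/3)(1.05)(0.314)² = 0.069017 kg m²; centre at d = 0.451 m, so I = I_cm + Md² gives I = 0.069017 + (1.05)(0.451)² = 0.28259 kg m².
Solid disk: I_cm = (1/2)MR² = (1/2)(1.35)(0.45)² = 0.13669 kg m²; centre at d = 0.899 m, so I = I_cm + Md² gives I = 0.13669 + (1.35)(0.899)² = 1.2278 kg m².
Total I = 4.762 kg m²; total mass M = 7.08 kg.
k = √(I/M) = √(4.762/7.08) = 0.82012 m.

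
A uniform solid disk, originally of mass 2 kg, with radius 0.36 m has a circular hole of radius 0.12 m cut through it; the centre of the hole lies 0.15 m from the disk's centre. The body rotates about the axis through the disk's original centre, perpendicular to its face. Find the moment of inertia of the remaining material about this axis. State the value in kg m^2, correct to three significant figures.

Unpierced body about its centre: I₀ = (1/2)MR² = (1/2)(2)(0.36)² = 0.1296 kg m^2.
The removed disk has mass m = M·(r/R)² = (2)(0.12/0.36)² = 0.22222 kg (same uniform areal density).
Its moment of inertia about the rotation axis (parallel-axis theorem): I_hole = (1/2)mr² + md² = (1/2)(0.22222)(0.12)² + (0.22222)(0.15)² = 0.0066 kg m^2.
Treating the hole as negative mass, I = I₀ − I_hole = 0.1296 − 0.0066 = 0.123 kg m^2.

0.123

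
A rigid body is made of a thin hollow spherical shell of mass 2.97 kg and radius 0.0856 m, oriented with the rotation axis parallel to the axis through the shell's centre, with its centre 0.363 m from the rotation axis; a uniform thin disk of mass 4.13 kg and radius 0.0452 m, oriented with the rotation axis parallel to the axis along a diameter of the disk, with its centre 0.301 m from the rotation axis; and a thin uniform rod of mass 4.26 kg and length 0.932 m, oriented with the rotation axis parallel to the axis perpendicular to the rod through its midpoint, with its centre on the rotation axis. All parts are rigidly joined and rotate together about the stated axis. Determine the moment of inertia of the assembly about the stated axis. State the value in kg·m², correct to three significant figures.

1.09

Spherical shell: I_cm = (2/3)MR² = (2/3)(2.97)(0.0856)² = 0.014508 kg·m²; centre at d = 0.363 m, so I = I_cm + Md² gives I = 0.014508 + (2.97)(0.363)² = 0.40586 kg·m².
Thin disk: I_cm = (1/4)MR² = (1/4)(4.13)(0.0452)² = 0.0021094 kg·m²; centre at d = 0.301 m, so I = I_cm + Md² gives I = 0.0021094 + (4.13)(0.301)² = 0.37629 kg·m².
Thin rod: I_cm = (1/12)ML² = (1/12)(4.26)(0.932)² = 0.30836 kg·m²; axis through the centre, so I = 0.30836 kg·m².
Total I = 0.40586 + 0.37629 + 0.30836 = 1.0905 kg·m².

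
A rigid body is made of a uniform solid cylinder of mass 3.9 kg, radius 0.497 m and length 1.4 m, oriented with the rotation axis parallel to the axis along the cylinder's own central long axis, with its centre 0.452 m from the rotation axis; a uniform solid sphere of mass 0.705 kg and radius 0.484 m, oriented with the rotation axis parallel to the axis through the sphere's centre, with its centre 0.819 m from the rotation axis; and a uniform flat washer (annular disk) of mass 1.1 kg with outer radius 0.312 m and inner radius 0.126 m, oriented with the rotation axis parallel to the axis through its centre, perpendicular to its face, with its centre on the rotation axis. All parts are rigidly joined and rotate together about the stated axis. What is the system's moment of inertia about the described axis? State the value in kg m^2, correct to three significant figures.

Solid cylinder: I_cm = (1/2)MR² = (1/2)(3.9)(0.497)² = 0.48167 kg m^2; centre at d = 0.452 m, so the parallel axis theorem gives I = 0.48167 + (3.9)(0.452)² = 1.2785 kg m^2.
Solid sphere: I_cm = (2/5)MR² = (2/5)(0.705)(0.484)² = 0.06606 kg m^2; centre at d = 0.819 m, so the parallel axis theorem gives I = 0.06606 + (0.705)(0.819)² = 0.53895 kg m^2.
Annular disk: I_cm = (1/2)M(R²+r²) = (1/2)(1.1)[(0.312)² + (0.126)²] = 0.062271 kg m^2; axis through the centre, so I = 0.062271 kg m^2.
Total I = 1.2785 + 0.53895 + 0.062271 = 1.8797 kg m^2.

1.88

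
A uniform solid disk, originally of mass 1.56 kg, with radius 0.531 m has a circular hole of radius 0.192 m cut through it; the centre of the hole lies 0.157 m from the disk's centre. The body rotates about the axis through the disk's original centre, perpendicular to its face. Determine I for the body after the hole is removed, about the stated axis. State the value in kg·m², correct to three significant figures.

0.211

Unpierced body about its centre: I₀ = (1/2)MR² = (1/2)(1.56)(0.531)² = 0.21993 kg·m².
The removed disk has mass m = M·(r/R)² = (1.56)(0.192/0.531)² = 0.20396 kg (same uniform areal density).
Its moment of inertia about the rotation axis (parallel-axis theorem): I_hole = (1/2)mr² + md² = (1/2)(0.20396)(0.192)² + (0.20396)(0.157)² = 0.0087867 kg·m².
Treating the hole as negative mass, I = I₀ − I_hole = 0.21993 − 0.0087867 = 0.21114 kg·m².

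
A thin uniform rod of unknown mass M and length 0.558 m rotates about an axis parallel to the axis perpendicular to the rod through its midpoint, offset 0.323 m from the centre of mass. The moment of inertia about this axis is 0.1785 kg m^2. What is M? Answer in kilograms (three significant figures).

1.37

I = I_cm + Md² = (1/12)ML² + Md² = M·[0.0833333·(0.558)² + (0.323)²] = M·0.13028.
So M = 0.1785 / 0.13028 = 1.3702 kg.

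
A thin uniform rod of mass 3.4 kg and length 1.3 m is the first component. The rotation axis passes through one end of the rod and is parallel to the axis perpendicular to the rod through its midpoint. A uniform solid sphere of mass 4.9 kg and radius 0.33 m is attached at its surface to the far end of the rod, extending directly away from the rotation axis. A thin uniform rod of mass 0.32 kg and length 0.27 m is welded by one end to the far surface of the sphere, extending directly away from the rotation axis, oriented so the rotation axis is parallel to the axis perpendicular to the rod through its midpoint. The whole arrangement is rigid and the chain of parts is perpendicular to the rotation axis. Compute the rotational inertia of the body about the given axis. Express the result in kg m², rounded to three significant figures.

Thin rod: I_cm = (1/12)ML² = (1/12)(3.4)(1.3)² = 0.47883 kg m²; centre at d = 0.65 m, so the parallel axis theorem gives I = 0.47883 + (3.4)(0.65)² = 1.9153 kg m².
Solid sphere: I_cm = (2/5)MR² = (2/5)(4.9)(0.33)² = 0.21344 kg m²; centre at d = 0.65 + 0.65 + 0.33 = 1.63 m, so the parallel axis theorem gives I = 0.21344 + (4.9)(1.63)² = 13.232 kg m².
Thin rod: I_cm = (1/12)ML² = (1/12)(0.32)(0.27)² = 0.001944 kg m²; centre at d = 0.65 + 0.65 + 0.33 + 0.33 + 0.135 = 2.095 m, so the parallel axis theorem gives I = 0.001944 + (0.32)(2.095)² = 1.4064 kg m².
Total I = 1.9153 + 13.232 + 1.4064 = 16.554 kg m².

16.6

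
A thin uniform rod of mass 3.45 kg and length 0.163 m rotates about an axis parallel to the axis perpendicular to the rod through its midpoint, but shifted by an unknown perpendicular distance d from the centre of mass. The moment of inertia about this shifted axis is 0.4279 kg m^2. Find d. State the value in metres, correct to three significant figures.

0.349

About the centre-of-mass axis, I_cm = (1/12)ML² = (1/12)(3.45)(0.163)² = 0.0076386 kg m^2.
Parallel axis theorem: I = I_cm + Md², so Md² = 0.4279 − 0.0076386 = 0.42026 kg m^2.
d = √(0.42026 / 3.45) = 0.34902 m.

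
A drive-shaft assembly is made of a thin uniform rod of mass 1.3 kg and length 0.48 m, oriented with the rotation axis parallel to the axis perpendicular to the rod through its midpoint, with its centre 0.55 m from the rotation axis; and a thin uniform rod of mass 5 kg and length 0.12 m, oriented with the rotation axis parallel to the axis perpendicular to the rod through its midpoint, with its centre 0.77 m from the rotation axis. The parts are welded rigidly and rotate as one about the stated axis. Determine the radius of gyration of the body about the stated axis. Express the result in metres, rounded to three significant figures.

Thin rod: I_cm = (1/12)ML² = (1/12)(1.3)(0.48)² = 0.02496 kg m²; centre at d = 0.55 m, so the parallel axis theorem gives I = 0.02496 + (1.3)(0.55)² = 0.41821 kg m².
Thin rod: I_cm = (1/12)ML² = (1/12)(5)(0.12)² = 0.006 kg m²; centre at d = 0.77 m, so the parallel axis theorem gives I = 0.006 + (5)(0.77)² = 2.9705 kg m².
Total I = 3.3887 kg m²; total mass M = 6.3 kg.
k = √(I/M) = √(3.3887/6.3) = 0.73341 m.

0.733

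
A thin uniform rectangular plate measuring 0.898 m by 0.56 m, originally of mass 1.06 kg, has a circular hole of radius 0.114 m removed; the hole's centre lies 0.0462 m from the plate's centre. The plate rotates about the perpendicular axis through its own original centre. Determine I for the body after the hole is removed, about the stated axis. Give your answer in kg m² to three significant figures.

0.0982

Unpierced body about its centre: I₀ = (1/12)M(a²+b²) = (1/12)(1.06)[(0.898)² + (0.56)²] = 0.098934 kg m².
The removed disk has mass m = M·πr²/(ab) = (1.06)·π(0.114)²/(0.898·0.56) = 0.08606 kg (same uniform areal density).
Its moment of inertia about the rotation axis (parallel-axis theorem): I_hole = (1/2)mr² + md² = (1/2)(0.08606)(0.114)² + (0.08606)(0.0462)² = 0.00074291 kg m².
Treating the hole as negative mass, I = I₀ − I_hole = 0.098934 − 0.00074291 = 0.098191 kg m².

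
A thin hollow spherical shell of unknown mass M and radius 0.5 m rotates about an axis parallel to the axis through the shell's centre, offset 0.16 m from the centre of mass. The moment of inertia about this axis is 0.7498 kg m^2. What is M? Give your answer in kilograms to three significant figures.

3.90

I = I_cm + Md² = (2/3)MR² + Md² = M·[0.666667·(0.5)² + (0.16)²] = M·0.19227.
So M = 0.7498 / 0.19227 = 3.8998 kg.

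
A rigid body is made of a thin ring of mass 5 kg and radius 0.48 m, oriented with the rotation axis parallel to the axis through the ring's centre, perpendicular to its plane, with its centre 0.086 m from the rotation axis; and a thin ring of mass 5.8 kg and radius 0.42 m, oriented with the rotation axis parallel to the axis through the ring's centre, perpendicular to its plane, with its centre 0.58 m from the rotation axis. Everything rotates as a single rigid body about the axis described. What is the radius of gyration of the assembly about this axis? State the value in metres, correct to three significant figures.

0.621

Thin ring: I_cm = MR² = (5)(0.48)² = 1.152 kg m²; centre at d = 0.086 m, so I = I_cm + Md² gives I = 1.152 + (5)(0.086)² = 1.189 kg m².
Thin ring: I_cm = MR² = (5.8)(0.42)² = 1.0231 kg m²; centre at d = 0.58 m, so I = I_cm + Md² gives I = 1.0231 + (5.8)(0.58)² = 2.9742 kg m².
Total I = 4.1632 kg m²; total mass M = 10.8 kg.
k = √(I/M) = √(4.1632/10.8) = 0.62087 m.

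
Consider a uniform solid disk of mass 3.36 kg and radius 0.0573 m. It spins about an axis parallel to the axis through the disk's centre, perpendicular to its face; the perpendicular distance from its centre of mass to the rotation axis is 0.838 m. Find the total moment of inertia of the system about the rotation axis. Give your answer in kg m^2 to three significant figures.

2.37

I_cm = (1/2)MR² = (1/2)(3.36)(0.0573)² = 0.0055159 kg m^2; centre at d = 0.838 m, so the parallel axis theorem gives I = 0.0055159 + (3.36)(0.838)² = 2.3651 kg m^2.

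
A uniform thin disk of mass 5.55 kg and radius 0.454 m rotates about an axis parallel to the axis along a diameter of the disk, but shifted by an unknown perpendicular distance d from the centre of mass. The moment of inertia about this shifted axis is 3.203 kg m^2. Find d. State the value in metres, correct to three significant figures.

0.725

About the centre-of-mass axis, I_cm = (1/4)MR² = (1/4)(5.55)(0.454)² = 0.28599 kg m^2.
Parallel axis theorem: I = I_cm + Md², so Md² = 3.203 − 0.28599 = 2.917 kg m^2.
d = √(2.917 / 5.55) = 0.72497 m.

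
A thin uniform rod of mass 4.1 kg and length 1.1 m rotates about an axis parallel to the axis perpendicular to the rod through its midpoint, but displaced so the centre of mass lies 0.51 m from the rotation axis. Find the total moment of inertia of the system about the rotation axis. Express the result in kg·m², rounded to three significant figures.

1.48

I_cm = (1/12)ML² = (1/12)(4.1)(1.1)² = 0.41342 kg·m²; centre at d = 0.51 m, so I = I_cm + Md² gives I = 0.41342 + (4.1)(0.51)² = 1.4798 kg·m².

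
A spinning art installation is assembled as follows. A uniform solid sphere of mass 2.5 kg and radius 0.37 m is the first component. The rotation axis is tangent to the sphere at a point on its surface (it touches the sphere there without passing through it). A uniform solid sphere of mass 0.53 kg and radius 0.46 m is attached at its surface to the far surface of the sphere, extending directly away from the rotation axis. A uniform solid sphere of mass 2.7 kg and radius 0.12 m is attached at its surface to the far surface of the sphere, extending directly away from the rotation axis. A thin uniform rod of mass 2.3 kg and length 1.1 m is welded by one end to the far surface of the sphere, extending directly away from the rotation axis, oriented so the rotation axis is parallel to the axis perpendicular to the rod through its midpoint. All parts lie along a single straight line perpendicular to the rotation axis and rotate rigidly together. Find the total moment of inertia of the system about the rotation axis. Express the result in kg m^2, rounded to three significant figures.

23.9

Solid sphere: I_cm = (2/5)MR² = (2/5)(2.5)(0.37)² = 0.1369 kg m^2; centre at d = 0.37 m, so the parallel axis theorem gives I = 0.1369 + (2.5)(0.37)² = 0.47915 kg m^2.
Solid sphere: I_cm = (2/5)MR² = (2/5)(0.53)(0.46)² = 0.044859 kg m^2; centre at d = 0.37 + 0.37 + 0.46 = 1.2 m, so the parallel axis theorem gives I = 0.044859 + (0.53)(1.2)² = 0.80806 kg m^2.
Solid sphere: I_cm = (2/5)MR² = (2/5)(2.7)(0.12)² = 0.015552 kg m^2; centre at d = 0.37 + 0.37 + 0.46 + 0.46 + 0.12 = 1.78 m, so the parallel axis theorem gives I = 0.015552 + (2.7)(1.78)² = 8.5702 kg m^2.
Thin rod: I_cm = (1/12)ML² = (1/12)(2.3)(1.1)² = 0.23192 kg m^2; centre at d = 0.37 + 0.37 + 0.46 + 0.46 + 0.12 + 0.12 + 0.55 = 2.45 m, so the parallel axis theorem gives I = 0.23192 + (2.3)(2.45)² = 14.038 kg m^2.
Total I = 0.47915 + 0.80806 + 8.5702 + 14.038 = 23.895 kg m^2.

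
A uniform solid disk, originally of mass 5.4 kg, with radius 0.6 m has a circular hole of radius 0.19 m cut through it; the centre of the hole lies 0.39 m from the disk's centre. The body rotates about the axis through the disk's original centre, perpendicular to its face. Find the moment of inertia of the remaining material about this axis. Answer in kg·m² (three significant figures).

0.880

Unpierced body about its centre: I₀ = (1/2)MR² = (1/2)(5.4)(0.6)² = 0.972 kg·m².
The removed disk has mass m = M·(r/R)² = (5.4)(0.19/0.6)² = 0.5415 kg (same uniform areal density).
Its moment of inertia about the rotation axis (parallel-axis theorem): I_hole = (1/2)mr² + md² = (1/2)(0.5415)(0.19)² + (0.5415)(0.39)² = 0.092136 kg·m².
Treating the hole as negative mass, I = I₀ − I_hole = 0.972 − 0.092136 = 0.87986 kg·m².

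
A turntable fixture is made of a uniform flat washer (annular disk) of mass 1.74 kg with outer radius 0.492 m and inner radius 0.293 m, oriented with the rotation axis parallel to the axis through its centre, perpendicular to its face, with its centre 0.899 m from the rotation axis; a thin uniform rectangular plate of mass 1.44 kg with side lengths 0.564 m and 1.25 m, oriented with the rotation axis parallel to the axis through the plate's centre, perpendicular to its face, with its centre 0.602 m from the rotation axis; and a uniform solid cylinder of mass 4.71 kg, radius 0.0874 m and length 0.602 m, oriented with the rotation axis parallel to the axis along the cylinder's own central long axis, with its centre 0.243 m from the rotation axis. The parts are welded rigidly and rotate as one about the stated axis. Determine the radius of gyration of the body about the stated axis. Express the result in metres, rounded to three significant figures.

Annular disk: I_cm = (1/2)M(R²+r²) = (1/2)(1.74)[(0.492)² + (0.293)²] = 0.28528 kg m²; centre at d = 0.899 m, so the parallel axis theorem gives I = 0.28528 + (1.74)(0.899)² = 1.6916 kg m².
Rectangular plate: I_cm = (1/12)M(a²+b²) = (1/12)(1.44)[(0.564)² + (1.25)²] = 0.22567 kg m²; centre at d = 0.602 m, so the parallel axis theorem gives I = 0.22567 + (1.44)(0.602)² = 0.74753 kg m².
Solid cylinder: I_cm = (1/2)MR² = (1/2)(4.71)(0.0874)² = 0.017989 kg m²; centre at d = 0.243 m, so the parallel axis theorem gives I = 0.017989 + (4.71)(0.243)² = 0.29611 kg m².
Total I = 2.7352 kg m²; total mass M = 7.89 kg.
k = √(I/M) = √(2.7352/7.89) = 0.58878 m.

0.589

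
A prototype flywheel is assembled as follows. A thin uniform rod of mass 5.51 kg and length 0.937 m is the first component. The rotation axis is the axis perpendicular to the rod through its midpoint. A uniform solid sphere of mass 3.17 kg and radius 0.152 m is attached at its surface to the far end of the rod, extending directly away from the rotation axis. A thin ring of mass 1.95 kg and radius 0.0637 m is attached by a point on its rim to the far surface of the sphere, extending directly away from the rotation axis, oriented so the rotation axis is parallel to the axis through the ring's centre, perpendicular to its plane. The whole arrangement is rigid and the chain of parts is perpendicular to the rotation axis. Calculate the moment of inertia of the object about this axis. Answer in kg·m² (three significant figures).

3.02

Thin rod: I_cm = (1/12)ML² = (1/12)(5.51)(0.937)² = 0.40313 kg·m²; axis through the centre, so I = 0.40313 kg·m².
Solid sphere: I_cm = (2/5)MR² = (2/5)(3.17)(0.152)² = 0.029296 kg·m²; centre at d = 0.4685 + 0.152 = 0.6205 m, so the parallel axis theorem gives I = 0.029296 + (3.17)(0.6205)² = 1.2498 kg·m².
Thin ring: I_cm = MR² = (1.95)(0.0637)² = 0.0079125 kg·m²; centre at d = 0.4685 + 0.152 + 0.152 + 0.0637 = 0.8362 m, so the parallel axis theorem gives I = 0.0079125 + (1.95)(0.8362)² = 1.3714 kg·m².
Total I = 0.40313 + 1.2498 + 1.3714 = 3.0244 kg·m².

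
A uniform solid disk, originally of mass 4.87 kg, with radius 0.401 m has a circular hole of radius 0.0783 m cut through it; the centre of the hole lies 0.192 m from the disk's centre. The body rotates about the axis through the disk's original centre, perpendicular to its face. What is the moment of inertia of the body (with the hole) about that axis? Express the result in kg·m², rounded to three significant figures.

Unpierced body about its centre: I₀ = (1/2)MR² = (1/2)(4.87)(0.401)² = 0.39155 kg·m².
The removed disk has mass m = M·(r/R)² = (4.87)(0.0783/0.401)² = 0.18568 kg (same uniform areal density).
Its moment of inertia about the rotation axis (parallel-axis theorem): I_hole = (1/2)mr² + md² = (1/2)(0.18568)(0.0783)² + (0.18568)(0.192)² = 0.0074141 kg·m².
Treating the hole as negative mass, I = I₀ − I_hole = 0.39155 − 0.0074141 = 0.38414 kg·m².

0.384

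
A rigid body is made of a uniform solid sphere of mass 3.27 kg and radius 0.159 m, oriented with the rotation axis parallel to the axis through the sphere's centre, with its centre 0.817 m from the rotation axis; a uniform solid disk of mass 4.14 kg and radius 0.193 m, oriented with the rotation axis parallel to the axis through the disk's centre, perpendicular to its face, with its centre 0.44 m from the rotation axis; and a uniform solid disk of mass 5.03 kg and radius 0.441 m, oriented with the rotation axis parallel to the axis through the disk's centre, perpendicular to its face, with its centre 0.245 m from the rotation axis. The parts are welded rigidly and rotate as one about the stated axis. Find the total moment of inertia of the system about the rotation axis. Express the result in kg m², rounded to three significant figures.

Solid sphere: I_cm = (2/5)MR² = (2/5)(3.27)(0.159)² = 0.033068 kg m²; centre at d = 0.817 m, so I = I_cm + Md² gives I = 0.033068 + (3.27)(0.817)² = 2.2158 kg m².
Solid disk: I_cm = (1/2)MR² = (1/2)(4.14)(0.193)² = 0.077105 kg m²; centre at d = 0.44 m, so I = I_cm + Md² gives I = 0.077105 + (4.14)(0.44)² = 0.87861 kg m².
Solid disk: I_cm = (1/2)MR² = (1/2)(5.03)(0.441)² = 0.48912 kg m²; centre at d = 0.245 m, so I = I_cm + Md² gives I = 0.48912 + (5.03)(0.245)² = 0.79105 kg m².
Total I = 2.2158 + 0.87861 + 0.79105 = 3.8854 kg m².

3.89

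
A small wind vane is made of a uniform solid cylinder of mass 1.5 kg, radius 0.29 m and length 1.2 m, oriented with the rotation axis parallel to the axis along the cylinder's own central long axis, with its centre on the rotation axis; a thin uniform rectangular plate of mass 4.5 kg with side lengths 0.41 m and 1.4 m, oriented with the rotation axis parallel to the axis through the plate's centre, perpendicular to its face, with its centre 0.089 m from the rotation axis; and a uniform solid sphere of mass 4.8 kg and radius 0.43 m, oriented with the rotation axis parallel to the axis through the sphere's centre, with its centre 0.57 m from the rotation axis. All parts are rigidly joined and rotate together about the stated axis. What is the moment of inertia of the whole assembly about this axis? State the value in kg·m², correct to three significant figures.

Solid cylinder: I_cm = (1/2)MR² = (1/2)(1.5)(0.29)² = 0.063075 kg·m²; axis through the centre, so I = 0.063075 kg·m².
Rectangular plate: I_cm = (1/12)M(a²+b²) = (1/12)(4.5)[(0.41)² + (1.4)²] = 0.79804 kg·m²; centre at d = 0.089 m, so the parallel axis theorem gives I = 0.79804 + (4.5)(0.089)² = 0.83368 kg·m².
Solid sphere: I_cm = (2/5)MR² = (2/5)(4.8)(0.43)² = 0.35501 kg·m²; centre at d = 0.57 m, so the parallel axis theorem gives I = 0.35501 + (4.8)(0.57)² = 1.9145 kg·m².
Total I = 0.063075 + 0.83368 + 1.9145 = 2.8113 kg·m².

2.81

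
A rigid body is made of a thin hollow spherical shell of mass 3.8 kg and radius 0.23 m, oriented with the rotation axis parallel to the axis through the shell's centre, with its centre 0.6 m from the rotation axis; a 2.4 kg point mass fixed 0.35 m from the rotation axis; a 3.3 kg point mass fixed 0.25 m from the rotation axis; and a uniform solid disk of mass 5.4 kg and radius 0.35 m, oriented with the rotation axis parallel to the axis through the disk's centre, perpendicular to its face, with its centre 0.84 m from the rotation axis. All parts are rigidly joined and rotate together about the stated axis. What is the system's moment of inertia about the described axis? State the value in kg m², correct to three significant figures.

6.14

Spherical shell: I_cm = (2/3)MR² = (2/3)(3.8)(0.23)² = 0.13401 kg m²; centre at d = 0.6 m, so the parallel axis theorem gives I = 0.13401 + (3.8)(0.6)² = 1.502 kg m².
Point mass: I_cm = 0; centre at d = 0.35 m, so the parallel axis theorem gives I = 0 + (2.4)(0.35)² = 0.294 kg m².
Point mass: I_cm = 0; centre at d = 0.25 m, so the parallel axis theorem gives I = 0 + (3.3)(0.25)² = 0.20625 kg m².
Solid disk: I_cm = (1/2)MR² = (1/2)(5.4)(0.35)² = 0.33075 kg m²; centre at d = 0.84 m, so the parallel axis theorem gives I = 0.33075 + (5.4)(0.84)² = 4.141 kg m².
Total I = 1.502 + 0.294 + 0.20625 + 4.141 = 6.1433 kg m².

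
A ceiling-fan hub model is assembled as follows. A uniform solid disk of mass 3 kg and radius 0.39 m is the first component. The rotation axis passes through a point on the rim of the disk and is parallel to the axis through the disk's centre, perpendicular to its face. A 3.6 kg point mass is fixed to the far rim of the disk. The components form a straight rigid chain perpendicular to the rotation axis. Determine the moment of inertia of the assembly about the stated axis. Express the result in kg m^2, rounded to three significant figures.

2.87

Solid disk: I_cm = (1/2)MR² = (1/2)(3)(0.39)² = 0.22815 kg m^2; centre at d = 0.39 m, so I = I_cm + Md² gives I = 0.22815 + (3)(0.39)² = 0.68445 kg m^2.
Point mass: I_cm = 0; centre at d = 0.39 + 0.39 = 0.78 m, so I = I_cm + Md² gives I = 0 + (3.6)(0.78)² = 2.1902 kg m^2.
Total I = 0.68445 + 2.1902 = 2.8747 kg m^2.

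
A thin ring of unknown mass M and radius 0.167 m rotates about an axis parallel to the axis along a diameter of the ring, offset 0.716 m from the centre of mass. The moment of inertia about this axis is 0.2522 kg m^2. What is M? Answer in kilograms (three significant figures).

0.479

I = I_cm + Md² = (1/2)MR² + Md² = M·[0.5·(0.167)² + (0.716)²] = M·0.5266.
So M = 0.2522 / 0.5266 = 0.47892 kg.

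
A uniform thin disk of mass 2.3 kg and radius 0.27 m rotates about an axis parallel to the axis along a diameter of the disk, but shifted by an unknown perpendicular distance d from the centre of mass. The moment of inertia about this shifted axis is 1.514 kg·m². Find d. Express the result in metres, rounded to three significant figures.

About the centre-of-mass axis, I_cm = (1/4)MR² = (1/4)(2.3)(0.27)² = 0.041918 kg·m².
Parallel axis theorem: I = I_cm + Md², so Md² = 1.514 − 0.041918 = 1.4721 kg·m².
d = √(1.4721 / 2.3) = 0.80002 m.

0.800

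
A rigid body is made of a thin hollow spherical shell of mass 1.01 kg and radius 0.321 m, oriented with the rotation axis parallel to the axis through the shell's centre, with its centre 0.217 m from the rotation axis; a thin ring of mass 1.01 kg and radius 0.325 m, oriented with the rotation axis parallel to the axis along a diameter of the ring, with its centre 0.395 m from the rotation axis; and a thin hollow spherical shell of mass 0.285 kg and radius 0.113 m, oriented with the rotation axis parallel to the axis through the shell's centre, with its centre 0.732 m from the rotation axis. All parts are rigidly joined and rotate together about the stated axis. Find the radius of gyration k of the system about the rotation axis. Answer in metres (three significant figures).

0.458

Spherical shell: I_cm = (2/3)MR² = (2/3)(1.01)(0.321)² = 0.069381 kg m²; centre at d = 0.217 m, so I = I_cm + Md² gives I = 0.069381 + (1.01)(0.217)² = 0.11694 kg m².
Thin ring: I_cm = (1/2)MR² = (1/2)(1.01)(0.325)² = 0.053341 kg m²; centre at d = 0.395 m, so I = I_cm + Md² gives I = 0.053341 + (1.01)(0.395)² = 0.21093 kg m².
Spherical shell: I_cm = (2/3)MR² = (2/3)(0.285)(0.113)² = 0.0024261 kg m²; centre at d = 0.732 m, so I = I_cm + Md² gives I = 0.0024261 + (0.285)(0.732)² = 0.15514 kg m².
Total I = 0.483 kg m²; total mass M = 2.305 kg.
k = √(I/M) = √(0.483/2.305) = 0.45776 m.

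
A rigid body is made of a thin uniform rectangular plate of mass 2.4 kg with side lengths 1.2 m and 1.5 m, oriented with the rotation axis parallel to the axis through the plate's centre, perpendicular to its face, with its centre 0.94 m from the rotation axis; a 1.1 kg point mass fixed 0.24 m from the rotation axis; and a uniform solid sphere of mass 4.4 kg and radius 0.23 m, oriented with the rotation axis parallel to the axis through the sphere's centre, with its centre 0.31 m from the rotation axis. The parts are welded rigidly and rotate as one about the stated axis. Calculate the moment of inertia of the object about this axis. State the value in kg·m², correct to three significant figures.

3.44

Rectangular plate: I_cm = (1/12)M(a²+b²) = (1/12)(2.4)[(1.2)² + (1.5)²] = 0.738 kg·m²; centre at d = 0.94 m, so I = I_cm + Md² gives I = 0.738 + (2.4)(0.94)² = 2.8586 kg·m².
Point mass: I_cm = 0; centre at d = 0.24 m, so I = I_cm + Md² gives I = 0 + (1.1)(0.24)² = 0.06336 kg·m².
Solid sphere: I_cm = (2/5)MR² = (2/5)(4.4)(0.23)² = 0.093104 kg·m²; centre at d = 0.31 m, so I = I_cm + Md² gives I = 0.093104 + (4.4)(0.31)² = 0.51594 kg·m².
Total I = 2.8586 + 0.06336 + 0.51594 = 3.4379 kg·m².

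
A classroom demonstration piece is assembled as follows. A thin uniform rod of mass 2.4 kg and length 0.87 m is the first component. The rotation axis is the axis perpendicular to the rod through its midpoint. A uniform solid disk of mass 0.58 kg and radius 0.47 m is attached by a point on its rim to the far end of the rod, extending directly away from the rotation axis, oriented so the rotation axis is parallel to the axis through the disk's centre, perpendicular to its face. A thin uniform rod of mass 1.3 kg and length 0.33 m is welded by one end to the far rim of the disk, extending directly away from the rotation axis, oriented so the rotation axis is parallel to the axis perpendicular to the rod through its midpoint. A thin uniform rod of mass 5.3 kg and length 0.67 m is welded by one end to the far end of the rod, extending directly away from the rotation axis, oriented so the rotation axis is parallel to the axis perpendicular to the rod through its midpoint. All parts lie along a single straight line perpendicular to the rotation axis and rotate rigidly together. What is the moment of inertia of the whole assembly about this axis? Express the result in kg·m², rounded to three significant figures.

Thin rod: I_cm = (1/12)ML² = (1/12)(2.4)(0.87)² = 0.15138 kg·m²; axis through the centre, so I = 0.15138 kg·m².
Solid disk: I_cm = (1/2)MR² = (1/2)(0.58)(0.47)² = 0.064061 kg·m²; centre at d = 0.435 + 0.47 = 0.905 m, so I = I_cm + Md² gives I = 0.064061 + (0.58)(0.905)² = 0.5391 kg·m².
Thin rod: I_cm = (1/12)ML² = (1/12)(1.3)(0.33)² = 0.011798 kg·m²; centre at d = 0.435 + 0.47 + 0.47 + 0.165 = 1.54 m, so I = I_cm + Md² gives I = 0.011798 + (1.3)(1.54)² = 3.0949 kg·m².
Thin rod: I_cm = (1/12)ML² = (1/12)(5.3)(0.67)² = 0.19826 kg·m²; centre at d = 0.435 + 0.47 + 0.47 + 0.165 + 0.165 + 0.335 = 2.04 m, so I = I_cm + Md² gives I = 0.19826 + (5.3)(2.04)² = 22.255 kg·m².
Total I = 0.15138 + 0.5391 + 3.0949 + 22.255 = 26.04 kg·m².

26.0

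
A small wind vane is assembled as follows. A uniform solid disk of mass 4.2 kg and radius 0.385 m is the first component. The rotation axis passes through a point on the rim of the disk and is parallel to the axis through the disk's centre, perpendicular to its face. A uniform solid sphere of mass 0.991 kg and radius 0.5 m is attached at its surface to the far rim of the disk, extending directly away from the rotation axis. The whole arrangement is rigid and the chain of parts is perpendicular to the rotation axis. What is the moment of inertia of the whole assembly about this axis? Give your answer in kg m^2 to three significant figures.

Solid disk: I_cm = (1/2)MR² = (1/2)(4.2)(0.385)² = 0.31127 kg m^2; centre at d = 0.385 m, so the parallel axis theorem gives I = 0.31127 + (4.2)(0.385)² = 0.93382 kg m^2.
Solid sphere: I_cm = (2/5)MR² = (2/5)(0.991)(0.5)² = 0.0991 kg m^2; centre at d = 0.385 + 0.385 + 0.5 = 1.27 m, so the parallel axis theorem gives I = 0.0991 + (0.991)(1.27)² = 1.6975 kg m^2.
Total I = 0.93382 + 1.6975 = 2.6313 kg m^2.

2.63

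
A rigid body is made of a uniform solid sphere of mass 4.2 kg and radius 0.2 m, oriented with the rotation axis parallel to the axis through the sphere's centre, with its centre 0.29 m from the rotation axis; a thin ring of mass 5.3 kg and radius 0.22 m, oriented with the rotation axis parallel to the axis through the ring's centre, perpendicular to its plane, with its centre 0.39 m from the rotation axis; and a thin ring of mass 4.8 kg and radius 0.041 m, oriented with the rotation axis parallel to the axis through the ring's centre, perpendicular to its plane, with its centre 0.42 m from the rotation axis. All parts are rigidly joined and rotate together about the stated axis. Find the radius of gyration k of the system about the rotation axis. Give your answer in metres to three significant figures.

0.404

Solid sphere: I_cm = (2/5)MR² = (2/5)(4.2)(0.2)² = 0.0672 kg m²; centre at d = 0.29 m, so the parallel axis theorem gives I = 0.0672 + (4.2)(0.29)² = 0.42042 kg m².
Thin ring: I_cm = MR² = (5.3)(0.22)² = 0.25652 kg m²; centre at d = 0.39 m, so the parallel axis theorem gives I = 0.25652 + (5.3)(0.39)² = 1.0627 kg m².
Thin ring: I_cm = MR² = (4.8)(0.041)² = 0.0080688 kg m²; centre at d = 0.42 m, so the parallel axis theorem gives I = 0.0080688 + (4.8)(0.42)² = 0.85479 kg m².
Total I = 2.3379 kg m²; total mass M = 14.3 kg.
k = √(I/M) = √(2.3379/14.3) = 0.40433 m.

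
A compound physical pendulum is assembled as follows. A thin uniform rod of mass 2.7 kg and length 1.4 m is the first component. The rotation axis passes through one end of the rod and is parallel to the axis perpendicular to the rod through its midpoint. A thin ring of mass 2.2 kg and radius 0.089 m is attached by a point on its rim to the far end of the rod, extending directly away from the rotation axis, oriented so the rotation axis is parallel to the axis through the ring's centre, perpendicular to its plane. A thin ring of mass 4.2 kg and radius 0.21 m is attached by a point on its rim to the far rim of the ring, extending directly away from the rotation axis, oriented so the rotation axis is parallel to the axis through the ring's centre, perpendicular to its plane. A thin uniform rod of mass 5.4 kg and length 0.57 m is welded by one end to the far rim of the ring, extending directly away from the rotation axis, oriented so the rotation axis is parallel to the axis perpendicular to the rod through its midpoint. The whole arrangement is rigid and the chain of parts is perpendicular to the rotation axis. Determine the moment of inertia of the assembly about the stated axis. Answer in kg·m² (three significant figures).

Thin rod: I_cm = (1/12)ML² = (1/12)(2.7)(1.4)² = 0.441 kg·m²; centre at d = 0.7 m, so I = I_cm + Md² gives I = 0.441 + (2.7)(0.7)² = 1.764 kg·m².
Thin ring: I_cm = MR² = (2.2)(0.089)² = 0.017426 kg·m²; centre at d = 0.7 + 0.7 + 0.089 = 1.489 m, so I = I_cm + Md² gives I = 0.017426 + (2.2)(1.489)² = 4.8951 kg·m².
Thin ring: I_cm = MR² = (4.2)(0.21)² = 0.18522 kg·m²; centre at d = 0.7 + 0.7 + 0.089 + 0.089 + 0.21 = 1.788 m, so I = I_cm + Md² gives I = 0.18522 + (4.2)(1.788)² = 13.612 kg·m².
Thin rod: I_cm = (1/12)ML² = (1/12)(5.4)(0.57)² = 0.14621 kg·m²; centre at d = 0.7 + 0.7 + 0.089 + 0.089 + 0.21 + 0.21 + 0.285 = 2.283 m, so I = I_cm + Md² gives I = 0.14621 + (5.4)(2.283)² = 28.291 kg·m².
Total I = 1.764 + 4.8951 + 13.612 + 28.291 = 48.563 kg·m².

48.6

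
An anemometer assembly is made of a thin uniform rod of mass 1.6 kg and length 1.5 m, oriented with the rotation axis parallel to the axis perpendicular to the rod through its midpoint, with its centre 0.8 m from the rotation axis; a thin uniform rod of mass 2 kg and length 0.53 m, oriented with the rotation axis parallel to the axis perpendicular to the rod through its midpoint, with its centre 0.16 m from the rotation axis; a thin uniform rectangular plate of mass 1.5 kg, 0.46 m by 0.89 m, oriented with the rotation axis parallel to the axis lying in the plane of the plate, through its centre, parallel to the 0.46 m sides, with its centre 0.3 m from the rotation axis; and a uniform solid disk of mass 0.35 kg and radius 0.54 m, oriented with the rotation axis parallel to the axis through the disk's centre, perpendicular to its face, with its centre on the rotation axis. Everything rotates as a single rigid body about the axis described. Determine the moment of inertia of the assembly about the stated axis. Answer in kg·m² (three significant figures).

Thin rod: I_cm = (1/12)ML² = (1/12)(1.6)(1.5)² = 0.3 kg·m²; centre at d = 0.8 m, so the parallel axis theorem gives I = 0.3 + (1.6)(0.8)² = 1.324 kg·m².
Thin rod: I_cm = (1/12)ML² = (1/12)(2)(0.53)² = 0.046817 kg·m²; centre at d = 0.16 m, so the parallel axis theorem gives I = 0.046817 + (2)(0.16)² = 0.098017 kg·m².
Rectangular plate: I_cm = (1/12)Mb² = (1/12)(1.5)(0.89)² = 0.099013 kg·m²; centre at d = 0.3 m, so the parallel axis theorem gives I = 0.099013 + (1.5)(0.3)² = 0.23401 kg·m².
Solid disk: I_cm = (1/2)MR² = (1/2)(0.35)(0.54)² = 0.05103 kg·m²; axis through the centre, so I = 0.05103 kg·m².
Total I = 1.324 + 0.098017 + 0.23401 + 0.05103 = 1.7071 kg·m².

1.71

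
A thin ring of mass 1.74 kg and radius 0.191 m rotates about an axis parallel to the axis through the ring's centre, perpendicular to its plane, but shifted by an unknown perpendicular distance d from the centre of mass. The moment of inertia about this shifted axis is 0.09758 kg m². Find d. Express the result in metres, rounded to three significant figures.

0.140

About the centre-of-mass axis, I_cm = MR² = (1.74)(0.191)² = 0.063477 kg m².
Parallel axis theorem: I = I_cm + Md², so Md² = 0.09758 − 0.063477 = 0.034103 kg m².
d = √(0.034103 / 1.74) = 0.14 m.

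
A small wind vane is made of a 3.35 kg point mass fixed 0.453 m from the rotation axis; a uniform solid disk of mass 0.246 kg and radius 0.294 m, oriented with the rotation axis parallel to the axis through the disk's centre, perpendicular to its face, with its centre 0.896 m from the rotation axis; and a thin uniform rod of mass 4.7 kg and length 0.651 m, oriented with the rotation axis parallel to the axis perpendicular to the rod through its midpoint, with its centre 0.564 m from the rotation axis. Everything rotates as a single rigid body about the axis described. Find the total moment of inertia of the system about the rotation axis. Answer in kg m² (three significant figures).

2.56

Point mass: I_cm = 0; centre at d = 0.453 m, so I = I_cm + Md² gives I = 0 + (3.35)(0.453)² = 0.68745 kg m².
Solid disk: I_cm = (1/2)MR² = (1/2)(0.246)(0.294)² = 0.010632 kg m²; centre at d = 0.896 m, so I = I_cm + Md² gives I = 0.010632 + (0.246)(0.896)² = 0.20812 kg m².
Thin rod: I_cm = (1/12)ML² = (1/12)(4.7)(0.651)² = 0.16599 kg m²; centre at d = 0.564 m, so I = I_cm + Md² gives I = 0.16599 + (4.7)(0.564)² = 1.661 kg m².
Total I = 0.68745 + 0.20812 + 1.661 = 2.5566 kg m².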